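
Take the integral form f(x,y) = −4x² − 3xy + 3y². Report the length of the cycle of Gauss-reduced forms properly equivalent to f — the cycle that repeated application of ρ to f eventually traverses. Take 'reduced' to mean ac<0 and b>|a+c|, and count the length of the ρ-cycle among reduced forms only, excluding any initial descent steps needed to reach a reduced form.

D = 57, ⌊√D⌋ = 7
descent: ρ → (3,3,-4)  [lands on river]
river: ρ → (-4,5,2)
river: ρ → (2,7,-1)
river: ρ → (-1,7,2)
river: ρ → (2,5,-4)
river: ρ → (-4,3,3)
ρ-cycle length = 6 (tail of 1 descent step not counted)

6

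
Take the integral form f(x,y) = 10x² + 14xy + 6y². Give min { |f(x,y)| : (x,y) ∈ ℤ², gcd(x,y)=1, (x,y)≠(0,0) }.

translate: b→-6 (≡14 mod 20), so (10,14,6)→(10,-6,2)
flip: (10,-6,2)→(2,6,10)
translate: b→2 (≡6 mod 4), so (2,6,10)→(2,2,6)
reduced (well bottom): (2,2,6) with a≤c, −a<b≤a
well minimum = a = 2

2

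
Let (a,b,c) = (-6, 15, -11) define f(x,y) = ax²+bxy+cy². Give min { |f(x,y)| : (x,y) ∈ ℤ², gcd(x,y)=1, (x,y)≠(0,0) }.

translate: b→-3 (≡-15 mod 12), so (6,-15,11)→(6,-3,2)
flip: (6,-3,2)→(2,3,6)
translate: b→-1 (≡3 mod 4), so (2,3,6)→(2,-1,5)
reduced (well bottom): (2,-1,5) with a≤c, −a<b≤a
well minimum |f| = |-2| = 2 (negative-definite)

2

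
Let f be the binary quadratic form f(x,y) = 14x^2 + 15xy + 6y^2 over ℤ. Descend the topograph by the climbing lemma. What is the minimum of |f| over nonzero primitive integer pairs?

translate: b→-13 (≡15 mod 28), so (14,15,6)→(14,-13,5)
flip: (14,-13,5)→(5,13,14)
translate: b→3 (≡13 mod 10), so (5,13,14)→(5,3,6)
reduced (well bottom): (5,3,6) with a≤c, −a<b≤a
well minimum = a = 5

5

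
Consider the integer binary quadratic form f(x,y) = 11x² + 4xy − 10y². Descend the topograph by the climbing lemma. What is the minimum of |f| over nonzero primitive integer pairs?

river: ρ → (-10,16,5)
river: ρ → (5,14,-13)
river: ρ → (-13,12,6)
river: ρ → (6,12,-13)
river: ρ → (-13,14,5)
river: ρ → (5,16,-10)
river: ρ → (-10,4,11)
river: ρ → (11,18,-3)
river: ρ → (-3,18,11)
river: ρ → (11,4,-10)
closes: descent 0, river 10
min |a| on river = 3

3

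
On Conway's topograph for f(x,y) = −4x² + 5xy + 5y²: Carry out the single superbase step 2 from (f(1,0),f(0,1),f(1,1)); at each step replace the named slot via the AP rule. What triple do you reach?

start (-4,5,6) = (f(1,0),f(0,1),f(1,1))
replace slot 2: 2·((-4)+6) − 5 = -1 → (-4,-1,6)

-4,-1,6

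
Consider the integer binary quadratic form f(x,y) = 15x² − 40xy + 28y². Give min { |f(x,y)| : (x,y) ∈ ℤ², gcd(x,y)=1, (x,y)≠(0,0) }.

translate: b→-10 (≡-40 mod 30), so (15,-40,28)→(15,-10,3)
flip: (15,-10,3)→(3,10,15)
translate: b→-2 (≡10 mod 6), so (3,10,15)→(3,-2,7)
reduced (well bottom): (3,-2,7) with a≤c, −a<b≤a
well minimum = a = 3

3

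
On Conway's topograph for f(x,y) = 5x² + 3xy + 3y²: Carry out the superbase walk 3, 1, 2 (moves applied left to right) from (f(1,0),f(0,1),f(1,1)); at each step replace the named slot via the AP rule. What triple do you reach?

start (5,3,11) = (f(1,0),f(0,1),f(1,1))
replace slot 3: 2·(5+3) − 11 = 5 → (5,3,5)
replace slot 1: 2·(3+5) − 5 = 11 → (11,3,5)
replace slot 2: 2·(11+5) − 3 = 29 → (11,29,5)

11,29,5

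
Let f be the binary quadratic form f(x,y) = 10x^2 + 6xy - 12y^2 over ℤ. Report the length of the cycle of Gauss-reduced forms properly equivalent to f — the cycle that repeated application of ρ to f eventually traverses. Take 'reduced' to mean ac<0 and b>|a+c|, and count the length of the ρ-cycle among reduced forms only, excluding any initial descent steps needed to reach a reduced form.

D = 516, ⌊√D⌋ = 22
river: ρ → (-12,18,4)
river: ρ → (4,22,-2)
river: ρ → (-2,22,4)
river: ρ → (4,18,-12)
river: ρ → (-12,6,10)
river: ρ → (10,14,-8)
river: ρ → (-8,18,6)
river: ρ → (6,18,-8)
river: ρ → (-8,14,10)
river: ρ → (10,6,-12)
ρ-cycle length = 10 (tail of 0 descent steps not counted)

10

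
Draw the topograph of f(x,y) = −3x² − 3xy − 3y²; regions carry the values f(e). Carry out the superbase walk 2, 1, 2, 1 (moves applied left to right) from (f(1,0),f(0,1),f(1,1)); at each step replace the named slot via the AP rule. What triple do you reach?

start (-3,-3,-9) = (f(1,0),f(0,1),f(1,1))
replace slot 2: 2·((-3)+(-9)) − (-3) = -21 → (-3,-21,-9)
replace slot 1: 2·((-21)+(-9)) − (-3) = -57 → (-57,-21,-9)
replace slot 2: 2·((-57)+(-9)) − (-21) = -111 → (-57,-111,-9)
replace slot 1: 2·((-111)+(-9)) − (-57) = -183 → (-183,-111,-9)

-183,-111,-9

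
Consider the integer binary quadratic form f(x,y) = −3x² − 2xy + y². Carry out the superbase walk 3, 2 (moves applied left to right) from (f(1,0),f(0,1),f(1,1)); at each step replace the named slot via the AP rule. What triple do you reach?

start (-3,1,-4) = (f(1,0),f(0,1),f(1,1))
replace slot 3: 2·((-3)+1) − (-4) = 0 → (-3,1,0)
replace slot 2: 2·((-3)+0) − 1 = -7 → (-3,-7,0)

-3,-7,0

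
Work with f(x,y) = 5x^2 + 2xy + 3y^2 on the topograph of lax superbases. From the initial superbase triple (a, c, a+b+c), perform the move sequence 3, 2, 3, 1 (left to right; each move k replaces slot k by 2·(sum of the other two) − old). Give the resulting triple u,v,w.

start (5,3,10) = (f(1,0),f(0,1),f(1,1))
replace slot 3: 2·(5+3) − 10 = 6 → (5,3,6)
replace slot 2: 2·(5+6) − 3 = 19 → (5,19,6)
replace slot 3: 2·(5+19) − 6 = 42 → (5,19,42)
replace slot 1: 2·(19+42) − 5 = 117 → (117,19,42)

117,19,42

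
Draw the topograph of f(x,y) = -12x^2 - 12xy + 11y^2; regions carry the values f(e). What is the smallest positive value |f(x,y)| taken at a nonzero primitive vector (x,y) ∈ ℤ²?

descent: ρ → (11,12,-12)  [lands on river]
river: ρ → (-12,12,11)
river: ρ → (11,10,-13)
river: ρ → (-13,16,8)
river: ρ → (8,16,-13)
river: ρ → (-13,10,11)
closes: descent 1, river 6
min |a| on river = 8

8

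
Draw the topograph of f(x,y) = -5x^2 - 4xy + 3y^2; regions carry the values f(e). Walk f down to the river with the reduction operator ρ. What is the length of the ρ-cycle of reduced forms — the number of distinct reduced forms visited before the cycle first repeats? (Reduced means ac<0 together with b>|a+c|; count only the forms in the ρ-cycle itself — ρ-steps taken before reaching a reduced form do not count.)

D = 76, ⌊√D⌋ = 8
descent: ρ → (3,4,-5)  [lands on river]
river: ρ → (-5,6,2)
river: ρ → (2,6,-5)
river: ρ → (-5,4,3)
river: ρ → (3,8,-1)
river: ρ → (-1,8,3)
ρ-cycle length = 6 (tail of 1 descent step not counted)

6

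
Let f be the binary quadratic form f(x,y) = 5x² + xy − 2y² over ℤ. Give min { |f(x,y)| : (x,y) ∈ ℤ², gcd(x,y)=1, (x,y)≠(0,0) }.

descent: ρ → (-2,3,4)  [lands on river]
river: ρ → (4,5,-1)
river: ρ → (-1,5,4)
river: ρ → (4,3,-2)
river: ρ → (-2,5,2)
river: ρ → (2,3,-4)
river: ρ → (-4,5,1)
river: ρ → (1,5,-4)
river: ρ → (-4,3,2)
river: ρ → (2,5,-2)
closes: descent 1, river 10
min |a| on river = 1

1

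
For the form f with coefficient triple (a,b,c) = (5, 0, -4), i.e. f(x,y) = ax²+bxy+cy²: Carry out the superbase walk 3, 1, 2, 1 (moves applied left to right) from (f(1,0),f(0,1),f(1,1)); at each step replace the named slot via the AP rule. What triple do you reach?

start (5,-4,1) = (f(1,0),f(0,1),f(1,1))
replace slot 3: 2·(5+(-4)) − 1 = 1 → (5,-4,1)
replace slot 1: 2·((-4)+1) − 5 = -11 → (-11,-4,1)
replace slot 2: 2·((-11)+1) − (-4) = -16 → (-11,-16,1)
replace slot 1: 2·((-16)+1) − (-11) = -19 → (-19,-16,1)

-19,-16,1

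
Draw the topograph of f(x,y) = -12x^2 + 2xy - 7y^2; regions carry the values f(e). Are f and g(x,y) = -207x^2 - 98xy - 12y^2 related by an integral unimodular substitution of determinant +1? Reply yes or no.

D₁ = -332, D₂ = -332
f is negative-definite; reduce −f:
−f: flip: (12,-2,7)→(7,2,12)
−f: reduced (well bottom): (7,2,12) with a≤c, −a<b≤a
flip sign back: reduced form of f is (-7,-2,-12)
g is negative-definite; reduce −g:
−g: flip: (207,98,12)→(12,-98,207)
−g: translate: b→-2 (≡-98 mod 24), so (12,-98,207)→(12,-2,7)
−g: flip: (12,-2,7)→(7,2,12)
−g: reduced (well bottom): (7,2,12) with a≤c, −a<b≤a
flip sign back: reduced form of g is (-7,-2,-12)
reduced forms (-7, -2, -12) vs (-7, -2, -12) ⇒ equivalent

yes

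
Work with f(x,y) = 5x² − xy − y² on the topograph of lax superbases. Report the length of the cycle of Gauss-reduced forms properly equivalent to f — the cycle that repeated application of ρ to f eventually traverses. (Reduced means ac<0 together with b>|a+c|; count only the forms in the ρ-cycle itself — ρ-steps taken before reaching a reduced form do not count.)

D = 21, ⌊√D⌋ = 4
descent: ρ → (-1,3,3)  [lands on river]
river: ρ → (3,3,-1)
ρ-cycle length = 2 (tail of 1 descent step not counted)

2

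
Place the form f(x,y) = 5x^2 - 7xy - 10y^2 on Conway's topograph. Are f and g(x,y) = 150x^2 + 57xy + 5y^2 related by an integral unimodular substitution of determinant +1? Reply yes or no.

D₁ = 249, D₂ = 249
river cycle of f (length 16): (-10, 7, 5), (5, 13, -4), (-4, 11, 8), (8, 5, -7), (-7, 9, 6), (6, 15, -1), (-1, 15, 6), (6, 9, -7), (-7, 5, 8), (8, 11, -4), … (6 more)
river cycle of g (length 16): (5, 13, -4), (-4, 11, 8), (8, 5, -7), (-7, 9, 6), (6, 15, -1), (-1, 15, 6), (6, 9, -7), (-7, 5, 8), (8, 11, -4), (-4, 13, 5), … (6 more)
cycles coincide ⇒ equivalent

yes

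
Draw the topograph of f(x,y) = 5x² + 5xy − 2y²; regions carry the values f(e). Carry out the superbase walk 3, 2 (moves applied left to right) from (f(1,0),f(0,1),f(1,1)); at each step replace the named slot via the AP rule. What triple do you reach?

start (5,-2,8) = (f(1,0),f(0,1),f(1,1))
replace slot 3: 2·(5+(-2)) − 8 = -2 → (5,-2,-2)
replace slot 2: 2·(5+(-2)) − (-2) = 8 → (5,8,-2)

5,8,-2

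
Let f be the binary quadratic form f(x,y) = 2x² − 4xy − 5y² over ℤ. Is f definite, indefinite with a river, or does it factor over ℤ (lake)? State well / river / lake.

D = b²−4ac = (-4)² − 4·2·(-5) = 56
D > 0 non-square ⇒ indefinite ⇒ periodic river

river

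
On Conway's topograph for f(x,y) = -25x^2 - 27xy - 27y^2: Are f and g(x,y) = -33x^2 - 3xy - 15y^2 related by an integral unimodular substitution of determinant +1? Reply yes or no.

D₁ = -1971, D₂ = -1971
f is negative-definite; reduce −f:
−f: translate: b→-23 (≡27 mod 50), so (25,27,27)→(25,-23,25)
−f: flip: (25,-23,25)→(25,23,25)
−f: reduced (well bottom): (25,23,25) with a≤c, −a<b≤a
flip sign back: reduced form of f is (-25,-23,-25)
g is negative-definite; reduce −g:
−g: flip: (33,3,15)→(15,-3,33)
−g: reduced (well bottom): (15,-3,33) with a≤c, −a<b≤a
flip sign back: reduced form of g is (-15,3,-33)
reduced forms (-25, -23, -25) vs (-15, 3, -33) ⇒ inequivalent

no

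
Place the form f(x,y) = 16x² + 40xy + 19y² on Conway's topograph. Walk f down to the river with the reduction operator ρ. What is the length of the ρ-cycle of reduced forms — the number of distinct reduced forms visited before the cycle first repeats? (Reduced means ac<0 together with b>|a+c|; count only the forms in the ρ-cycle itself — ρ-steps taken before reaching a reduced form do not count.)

D = 384, ⌊√D⌋ = 19
descent: ρ → (19,-2,-5)
descent: ρ → (-5,12,12)  [lands on river]
river: ρ → (12,12,-5)
river: ρ → (-5,18,3)
river: ρ → (3,18,-5)
ρ-cycle length = 4 (tail of 2 descent steps not counted)

4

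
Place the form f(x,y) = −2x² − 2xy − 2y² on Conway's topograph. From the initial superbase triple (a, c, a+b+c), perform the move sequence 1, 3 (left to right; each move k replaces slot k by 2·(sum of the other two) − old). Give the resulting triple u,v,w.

start (-2,-2,-6) = (f(1,0),f(0,1),f(1,1))
replace slot 1: 2·((-2)+(-6)) − (-2) = -14 → (-14,-2,-6)
replace slot 3: 2·((-14)+(-2)) − (-6) = -26 → (-14,-2,-26)

-14,-2,-26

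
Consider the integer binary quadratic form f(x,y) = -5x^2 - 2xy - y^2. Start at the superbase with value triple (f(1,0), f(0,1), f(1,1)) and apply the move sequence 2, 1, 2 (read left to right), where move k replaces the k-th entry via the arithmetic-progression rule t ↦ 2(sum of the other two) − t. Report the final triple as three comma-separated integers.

start (-5,-1,-8) = (f(1,0),f(0,1),f(1,1))
replace slot 2: 2·((-5)+(-8)) − (-1) = -25 → (-5,-25,-8)
replace slot 1: 2·((-25)+(-8)) − (-5) = -61 → (-61,-25,-8)
replace slot 2: 2·((-61)+(-8)) − (-25) = -113 → (-61,-113,-8)

-61,-113,-8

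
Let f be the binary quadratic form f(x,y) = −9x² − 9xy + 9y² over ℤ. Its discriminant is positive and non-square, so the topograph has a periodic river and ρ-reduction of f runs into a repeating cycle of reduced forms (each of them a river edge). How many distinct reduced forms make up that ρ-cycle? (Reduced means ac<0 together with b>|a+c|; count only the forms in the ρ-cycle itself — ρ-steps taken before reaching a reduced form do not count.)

D = 405, ⌊√D⌋ = 20
descent: ρ → (9,9,-9)  [lands on river]
river: ρ → (-9,9,9)
ρ-cycle length = 2 (tail of 1 descent step not counted)

2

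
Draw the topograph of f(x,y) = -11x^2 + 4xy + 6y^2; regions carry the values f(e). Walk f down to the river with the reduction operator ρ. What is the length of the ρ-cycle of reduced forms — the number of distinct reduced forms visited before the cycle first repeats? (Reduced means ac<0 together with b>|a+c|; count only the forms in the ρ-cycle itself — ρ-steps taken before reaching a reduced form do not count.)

D = 280, ⌊√D⌋ = 16
descent: ρ → (6,8,-9)  [lands on river]
river: ρ → (-9,10,5)
river: ρ → (5,10,-9)
river: ρ → (-9,8,6)
river: ρ → (6,16,-1)
river: ρ → (-1,16,6)
ρ-cycle length = 6 (tail of 1 descent step not counted)

6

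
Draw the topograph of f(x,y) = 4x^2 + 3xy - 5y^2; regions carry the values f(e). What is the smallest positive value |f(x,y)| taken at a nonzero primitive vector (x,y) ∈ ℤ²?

river: ρ → (-5,7,2)
river: ρ → (2,9,-1)
river: ρ → (-1,9,2)
river: ρ → (2,7,-5)
river: ρ → (-5,3,4)
river: ρ → (4,5,-4)
river: ρ → (-4,3,5)
river: ρ → (5,7,-2)
river: ρ → (-2,9,1)
river: ρ → (1,9,-2)
river: ρ → (-2,7,5)
river: ρ → (5,3,-4)
river: ρ → (-4,5,4)
river: ρ → (4,3,-5)
closes: descent 0, river 14
min |a| on river = 1

1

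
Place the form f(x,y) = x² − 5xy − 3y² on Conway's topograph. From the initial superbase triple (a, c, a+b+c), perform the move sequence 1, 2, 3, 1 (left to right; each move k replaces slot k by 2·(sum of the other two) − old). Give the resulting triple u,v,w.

start (1,-3,-7) = (f(1,0),f(0,1),f(1,1))
replace slot 1: 2·((-3)+(-7)) − 1 = -21 → (-21,-3,-7)
replace slot 2: 2·((-21)+(-7)) − (-3) = -53 → (-21,-53,-7)
replace slot 3: 2·((-21)+(-53)) − (-7) = -141 → (-21,-53,-141)
replace slot 1: 2·((-53)+(-141)) − (-21) = -367 → (-367,-53,-141)

-367,-53,-141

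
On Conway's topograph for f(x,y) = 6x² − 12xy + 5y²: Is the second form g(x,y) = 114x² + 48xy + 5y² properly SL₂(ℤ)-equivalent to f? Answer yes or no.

D₁ = 24, D₂ = 24
river cycle of f (length 2): (-1, 4, 2), (2, 4, -1)
river cycle of g (length 2): (-1, 4, 2), (2, 4, -1)
cycles coincide ⇒ equivalent

yes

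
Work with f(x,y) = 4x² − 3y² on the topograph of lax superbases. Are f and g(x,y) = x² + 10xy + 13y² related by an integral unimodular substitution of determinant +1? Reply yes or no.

D₁ = 48, D₂ = 48
river cycle of f (length 2): (-3, 6, 1), (1, 6, -3)
river cycle of g (length 2): (1, 6, -3), (-3, 6, 1)
cycles coincide ⇒ equivalent

yes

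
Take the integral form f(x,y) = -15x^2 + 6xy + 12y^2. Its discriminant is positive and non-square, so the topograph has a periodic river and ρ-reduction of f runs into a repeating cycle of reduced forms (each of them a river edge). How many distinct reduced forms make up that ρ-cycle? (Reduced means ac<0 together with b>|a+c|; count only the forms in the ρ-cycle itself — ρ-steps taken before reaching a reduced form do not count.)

D = 756, ⌊√D⌋ = 27
river: ρ → (12,18,-9)
river: ρ → (-9,18,12)
river: ρ → (12,6,-15)
river: ρ → (-15,24,3)
river: ρ → (3,24,-15)
river: ρ → (-15,6,12)
ρ-cycle length = 6 (tail of 0 descent steps not counted)

6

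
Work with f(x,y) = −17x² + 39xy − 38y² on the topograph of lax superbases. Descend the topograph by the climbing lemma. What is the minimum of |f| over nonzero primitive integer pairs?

translate: b→-5 (≡-39 mod 34), so (17,-39,38)→(17,-5,16)
flip: (17,-5,16)→(16,5,17)
reduced (well bottom): (16,5,17) with a≤c, −a<b≤a
well minimum |f| = |-16| = 16 (negative-definite)

16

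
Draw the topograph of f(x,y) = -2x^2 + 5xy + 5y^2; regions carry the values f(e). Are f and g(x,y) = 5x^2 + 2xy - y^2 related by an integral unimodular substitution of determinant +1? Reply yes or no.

D₁ = 65, D₂ = 24
discriminants differ ⇒ not SL₂(ℤ)-equivalent

no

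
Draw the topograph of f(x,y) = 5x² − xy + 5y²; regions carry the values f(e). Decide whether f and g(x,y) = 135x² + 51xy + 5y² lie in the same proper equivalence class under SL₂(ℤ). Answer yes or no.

D₁ = -99, D₂ = -99
f: flip: (5,-1,5)→(5,1,5)
f: reduced (well bottom): (5,1,5) with a≤c, −a<b≤a
g: flip: (135,51,5)→(5,-51,135)
g: translate: b→-1 (≡-51 mod 10), so (5,-51,135)→(5,-1,5)
g: flip: (5,-1,5)→(5,1,5)
g: reduced (well bottom): (5,1,5) with a≤c, −a<b≤a
reduced forms (5, 1, 5) vs (5, 1, 5) ⇒ equivalent

yes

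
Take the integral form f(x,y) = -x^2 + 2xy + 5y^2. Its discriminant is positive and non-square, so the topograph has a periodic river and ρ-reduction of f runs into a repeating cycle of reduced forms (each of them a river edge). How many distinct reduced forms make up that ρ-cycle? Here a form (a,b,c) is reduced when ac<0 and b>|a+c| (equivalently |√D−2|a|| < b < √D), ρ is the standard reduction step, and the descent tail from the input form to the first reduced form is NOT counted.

D = 24, ⌊√D⌋ = 4
descent: ρ → (5,-2,-1)
descent: ρ → (-1,4,2)  [lands on river]
river: ρ → (2,4,-1)
ρ-cycle length = 2 (tail of 2 descent steps not counted)

2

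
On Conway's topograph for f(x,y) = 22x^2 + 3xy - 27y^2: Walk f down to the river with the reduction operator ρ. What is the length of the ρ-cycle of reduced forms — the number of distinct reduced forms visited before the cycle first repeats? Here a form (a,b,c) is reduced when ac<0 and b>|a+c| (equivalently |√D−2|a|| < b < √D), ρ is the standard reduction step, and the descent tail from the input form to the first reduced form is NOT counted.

D = 2385, ⌊√D⌋ = 48
descent: ρ → (-27,-3,22)
descent: ρ → (22,47,-2)  [lands on river]
river: ρ → (-2,45,45)
river: ρ → (45,45,-2)
river: ρ → (-2,47,22)
river: ρ → (22,41,-8)
river: ρ → (-8,39,27)
river: ρ → (27,15,-20)
river: ρ → (-20,25,22)
river: ρ → (22,19,-23)
river: ρ → (-23,27,18)
river: ρ → (18,45,-5)
river: ρ → (-5,45,18)
river: ρ → (18,27,-23)
river: ρ → (-23,19,22)
river: ρ → (22,25,-20)
river: ρ → (-20,15,27)
river: ρ → (27,39,-8)
river: ρ → (-8,41,22)
ρ-cycle length = 18 (tail of 2 descent steps not counted)

18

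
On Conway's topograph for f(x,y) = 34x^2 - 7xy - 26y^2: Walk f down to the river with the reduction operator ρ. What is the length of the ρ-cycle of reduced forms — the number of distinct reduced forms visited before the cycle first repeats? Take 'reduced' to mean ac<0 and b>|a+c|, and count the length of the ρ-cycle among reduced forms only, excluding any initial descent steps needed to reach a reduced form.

D = 3585, ⌊√D⌋ = 59
descent: ρ → (-26,59,1)  [lands on river]
river: ρ → (1,59,-26)
river: ρ → (-26,45,15)
river: ρ → (15,45,-26)
ρ-cycle length = 4 (tail of 1 descent step not counted)

4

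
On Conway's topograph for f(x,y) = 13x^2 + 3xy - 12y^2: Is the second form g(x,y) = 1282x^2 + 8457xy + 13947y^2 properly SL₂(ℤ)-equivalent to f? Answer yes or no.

D₁ = 633, D₂ = 633
river cycle of f (length 18): (-12, 21, 4), (4, 19, -17), (-17, 15, 6), (6, 21, -8), (-8, 11, 16), (16, 21, -3), (-3, 21, 16), (16, 11, -8), (-8, 21, 6), (6, 15, -17), … (8 more)
river cycle of g (length 18): (13, 3, -12), (-12, 21, 4), (4, 19, -17), (-17, 15, 6), (6, 21, -8), (-8, 11, 16), (16, 21, -3), (-3, 21, 16), (16, 11, -8), (-8, 21, 6), … (8 more)
cycles coincide ⇒ equivalent

yes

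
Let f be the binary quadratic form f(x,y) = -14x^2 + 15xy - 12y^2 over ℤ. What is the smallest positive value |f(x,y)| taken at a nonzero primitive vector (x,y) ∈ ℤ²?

translate: b→13 (≡-15 mod 28), so (14,-15,12)→(14,13,11)
flip: (14,13,11)→(11,-13,14)
translate: b→9 (≡-13 mod 22), so (11,-13,14)→(11,9,12)
reduced (well bottom): (11,9,12) with a≤c, −a<b≤a
well minimum |f| = |-11| = 11 (negative-definite)

11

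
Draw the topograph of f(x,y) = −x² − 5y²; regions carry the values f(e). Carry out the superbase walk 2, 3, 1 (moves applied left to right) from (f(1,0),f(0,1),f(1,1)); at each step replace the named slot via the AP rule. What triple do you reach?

start (-1,-5,-6) = (f(1,0),f(0,1),f(1,1))
replace slot 2: 2·((-1)+(-6)) − (-5) = -9 → (-1,-9,-6)
replace slot 3: 2·((-1)+(-9)) − (-6) = -14 → (-1,-9,-14)
replace slot 1: 2·((-9)+(-14)) − (-1) = -45 → (-45,-9,-14)

-45,-9,-14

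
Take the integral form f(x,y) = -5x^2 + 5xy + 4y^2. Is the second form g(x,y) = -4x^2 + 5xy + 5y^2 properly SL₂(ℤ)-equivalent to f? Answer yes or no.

D₁ = 105, D₂ = 105
river cycle of f (length 6): (4, 3, -6), (-6, 9, 1), (1, 9, -6), (-6, 3, 4), (4, 5, -5), (-5, 5, 4)
river cycle of g (length 6): (5, 5, -4), (-4, 3, 6), (6, 9, -1), (-1, 9, 6), (6, 3, -4), (-4, 5, 5)
cycles differ ⇒ inequivalent

no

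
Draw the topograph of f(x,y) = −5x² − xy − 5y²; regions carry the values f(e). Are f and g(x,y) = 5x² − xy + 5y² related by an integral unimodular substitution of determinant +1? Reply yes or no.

D₁ = -99, D₂ = -99
f is negative-definite; reduce −f:
−f: reduced (well bottom): (5,1,5) with a≤c, −a<b≤a
flip sign back: reduced form of f is (-5,-1,-5)
g: flip: (5,-1,5)→(5,1,5)
g: reduced (well bottom): (5,1,5) with a≤c, −a<b≤a
reduced forms (-5, -1, -5) vs (5, 1, 5) ⇒ inequivalent

no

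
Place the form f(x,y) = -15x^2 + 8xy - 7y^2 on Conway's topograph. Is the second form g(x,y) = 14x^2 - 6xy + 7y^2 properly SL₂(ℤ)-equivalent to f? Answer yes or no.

D₁ = -356, D₂ = -356
f is negative-definite; reduce −f:
−f: flip: (15,-8,7)→(7,8,15)
−f: translate: b→-6 (≡8 mod 14), so (7,8,15)→(7,-6,14)
−f: reduced (well bottom): (7,-6,14) with a≤c, −a<b≤a
flip sign back: reduced form of f is (-7,6,-14)
g: flip: (14,-6,7)→(7,6,14)
g: reduced (well bottom): (7,6,14) with a≤c, −a<b≤a
reduced forms (-7, 6, -14) vs (7, 6, 14) ⇒ inequivalent

no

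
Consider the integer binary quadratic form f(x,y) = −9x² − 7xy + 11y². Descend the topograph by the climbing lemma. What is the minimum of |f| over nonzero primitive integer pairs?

descent: ρ → (11,7,-9)  [lands on river]
river: ρ → (-9,11,9)
river: ρ → (9,7,-11)
river: ρ → (-11,15,5)
river: ρ → (5,15,-11)
river: ρ → (-11,7,9)
river: ρ → (9,11,-9)
river: ρ → (-9,7,11)
river: ρ → (11,15,-5)
river: ρ → (-5,15,11)
closes: descent 1, river 10
min |a| on river = 5

5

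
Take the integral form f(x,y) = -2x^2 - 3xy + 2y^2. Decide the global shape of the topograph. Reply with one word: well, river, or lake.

D = b²−4ac = (-3)² − 4·(-2)·2 = 25
D = 5² is a perfect square ⇒ form factors over ℤ ⇒ lakes

lake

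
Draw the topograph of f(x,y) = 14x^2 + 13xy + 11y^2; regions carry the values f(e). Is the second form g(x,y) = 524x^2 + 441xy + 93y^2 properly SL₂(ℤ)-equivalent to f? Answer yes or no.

D₁ = -447, D₂ = -447
f: flip: (14,13,11)→(11,-13,14)
f: translate: b→9 (≡-13 mod 22), so (11,-13,14)→(11,9,12)
f: reduced (well bottom): (11,9,12) with a≤c, −a<b≤a
g: flip: (524,441,93)→(93,-441,524)
g: translate: b→-69 (≡-441 mod 186), so (93,-441,524)→(93,-69,14)
g: flip: (93,-69,14)→(14,69,93)
g: translate: b→13 (≡69 mod 28), so (14,69,93)→(14,13,11)
g: flip: (14,13,11)→(11,-13,14)
g: translate: b→9 (≡-13 mod 22), so (11,-13,14)→(11,9,12)
g: reduced (well bottom): (11,9,12) with a≤c, −a<b≤a
reduced forms (11, 9, 12) vs (11, 9, 12) ⇒ equivalent

yes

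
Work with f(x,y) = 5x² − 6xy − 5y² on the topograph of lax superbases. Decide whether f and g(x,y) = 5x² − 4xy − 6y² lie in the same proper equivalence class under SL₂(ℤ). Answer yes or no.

D₁ = 136, D₂ = 136
river cycle of f (length 6): (-5, 6, 5), (5, 4, -6), (-6, 8, 3), (3, 10, -3), (-3, 8, 6), (6, 4, -5)
river cycle of g (length 6): (-6, 4, 5), (5, 6, -5), (-5, 4, 6), (6, 8, -3), (-3, 10, 3), (3, 8, -6)
cycles differ ⇒ inequivalent

no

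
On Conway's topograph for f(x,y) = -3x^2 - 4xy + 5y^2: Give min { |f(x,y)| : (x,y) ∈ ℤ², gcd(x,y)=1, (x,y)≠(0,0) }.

descent: ρ → (5,4,-3)  [lands on river]
river: ρ → (-3,8,1)
river: ρ → (1,8,-3)
river: ρ → (-3,4,5)
river: ρ → (5,6,-2)
river: ρ → (-2,6,5)
closes: descent 1, river 6
min |a| on river = 1

1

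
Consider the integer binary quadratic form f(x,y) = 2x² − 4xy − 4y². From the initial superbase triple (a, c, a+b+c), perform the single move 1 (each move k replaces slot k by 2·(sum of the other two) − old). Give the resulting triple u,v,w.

start (2,-4,-6) = (f(1,0),f(0,1),f(1,1))
replace slot 1: 2·((-4)+(-6)) − 2 = -22 → (-22,-4,-6)

-22,-4,-6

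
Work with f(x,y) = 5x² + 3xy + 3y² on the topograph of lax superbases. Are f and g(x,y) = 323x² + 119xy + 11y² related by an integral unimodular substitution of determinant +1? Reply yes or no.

D₁ = -51, D₂ = -51
f: flip: (5,3,3)→(3,-3,5)
f: translate: b→3 (≡-3 mod 6), so (3,-3,5)→(3,3,5)
f: reduced (well bottom): (3,3,5) with a≤c, −a<b≤a
g: flip: (323,119,11)→(11,-119,323)
g: translate: b→-9 (≡-119 mod 22), so (11,-119,323)→(11,-9,3)
g: flip: (11,-9,3)→(3,9,11)
g: translate: b→3 (≡9 mod 6), so (3,9,11)→(3,3,5)
g: reduced (well bottom): (3,3,5) with a≤c, −a<b≤a
reduced forms (3, 3, 5) vs (3, 3, 5) ⇒ equivalent

yes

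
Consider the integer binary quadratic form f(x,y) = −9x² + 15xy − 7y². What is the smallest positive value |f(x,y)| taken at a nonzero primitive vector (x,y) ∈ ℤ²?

translate: b→3 (≡-15 mod 18), so (9,-15,7)→(9,3,1)
flip: (9,3,1)→(1,-3,9)
translate: b→1 (≡-3 mod 2), so (1,-3,9)→(1,1,7)
reduced (well bottom): (1,1,7) with a≤c, −a<b≤a
well minimum |f| = |-1| = 1 (negative-definite)

1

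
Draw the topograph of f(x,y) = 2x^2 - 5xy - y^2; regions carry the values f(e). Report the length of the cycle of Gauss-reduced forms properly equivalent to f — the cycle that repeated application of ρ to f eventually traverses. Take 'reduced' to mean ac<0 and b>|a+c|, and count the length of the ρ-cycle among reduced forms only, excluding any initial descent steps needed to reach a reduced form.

D = 33, ⌊√D⌋ = 5
descent: ρ → (-1,5,2)  [lands on river]
river: ρ → (2,3,-3)
river: ρ → (-3,3,2)
river: ρ → (2,5,-1)
ρ-cycle length = 4 (tail of 1 descent step not counted)

4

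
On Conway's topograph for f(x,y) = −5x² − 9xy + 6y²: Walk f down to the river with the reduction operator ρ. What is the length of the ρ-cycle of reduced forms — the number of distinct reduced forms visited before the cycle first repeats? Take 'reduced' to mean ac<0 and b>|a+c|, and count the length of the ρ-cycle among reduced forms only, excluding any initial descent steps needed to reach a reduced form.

D = 201, ⌊√D⌋ = 14
descent: ρ → (6,9,-5)  [lands on river]
river: ρ → (-5,11,4)
river: ρ → (4,13,-2)
river: ρ → (-2,11,10)
river: ρ → (10,9,-3)
river: ρ → (-3,9,10)
river: ρ → (10,11,-2)
river: ρ → (-2,13,4)
river: ρ → (4,11,-5)
river: ρ → (-5,9,6)
river: ρ → (6,3,-8)
river: ρ → (-8,13,1)
river: ρ → (1,13,-8)
river: ρ → (-8,3,6)
ρ-cycle length = 14 (tail of 1 descent step not counted)

14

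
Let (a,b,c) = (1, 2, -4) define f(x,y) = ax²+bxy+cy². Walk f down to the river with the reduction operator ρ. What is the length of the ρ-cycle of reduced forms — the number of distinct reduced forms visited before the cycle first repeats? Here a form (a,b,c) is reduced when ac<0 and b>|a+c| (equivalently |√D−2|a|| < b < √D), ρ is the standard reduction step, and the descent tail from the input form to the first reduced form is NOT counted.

D = 20, ⌊√D⌋ = 4
descent: ρ → (-4,-2,1)
descent: ρ → (1,4,-1)  [lands on river]
river: ρ → (-1,4,1)
ρ-cycle length = 2 (tail of 2 descent steps not counted)

2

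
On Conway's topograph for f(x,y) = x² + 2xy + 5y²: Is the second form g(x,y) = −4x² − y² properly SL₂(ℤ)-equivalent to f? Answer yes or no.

D₁ = -16, D₂ = -16
f: translate: b→0 (≡2 mod 2), so (1,2,5)→(1,0,4)
f: reduced (well bottom): (1,0,4) with a≤c, −a<b≤a
g is negative-definite; reduce −g:
−g: flip: (4,0,1)→(1,0,4)
−g: reduced (well bottom): (1,0,4) with a≤c, −a<b≤a
flip sign back: reduced form of g is (-1,0,-4)
reduced forms (1, 0, 4) vs (-1, 0, -4) ⇒ inequivalent

no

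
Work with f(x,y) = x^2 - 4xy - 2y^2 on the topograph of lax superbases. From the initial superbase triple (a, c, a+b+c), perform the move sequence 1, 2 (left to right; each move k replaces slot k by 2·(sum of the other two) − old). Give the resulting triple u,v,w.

start (1,-2,-5) = (f(1,0),f(0,1),f(1,1))
replace slot 1: 2·((-2)+(-5)) − 1 = -15 → (-15,-2,-5)
replace slot 2: 2·((-15)+(-5)) − (-2) = -38 → (-15,-38,-5)

-15,-38,-5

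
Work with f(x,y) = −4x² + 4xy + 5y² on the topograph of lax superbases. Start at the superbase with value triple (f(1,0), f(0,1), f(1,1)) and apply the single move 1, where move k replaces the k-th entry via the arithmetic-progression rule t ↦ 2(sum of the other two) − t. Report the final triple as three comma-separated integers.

start (-4,5,5) = (f(1,0),f(0,1),f(1,1))
replace slot 1: 2·(5+5) − (-4) = 24 → (24,5,5)

24,5,5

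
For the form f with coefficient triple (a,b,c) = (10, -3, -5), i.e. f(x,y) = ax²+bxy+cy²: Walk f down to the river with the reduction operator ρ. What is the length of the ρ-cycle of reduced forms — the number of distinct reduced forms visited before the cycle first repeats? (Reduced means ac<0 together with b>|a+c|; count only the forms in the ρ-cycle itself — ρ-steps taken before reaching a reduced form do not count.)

D = 209, ⌊√D⌋ = 14
descent: ρ → (-5,13,2)  [lands on river]
river: ρ → (2,11,-11)
river: ρ → (-11,11,2)
river: ρ → (2,13,-5)
river: ρ → (-5,7,8)
river: ρ → (8,9,-4)
river: ρ → (-4,7,10)
river: ρ → (10,13,-1)
river: ρ → (-1,13,10)
river: ρ → (10,7,-4)
river: ρ → (-4,9,8)
river: ρ → (8,7,-5)
ρ-cycle length = 12 (tail of 1 descent step not counted)

12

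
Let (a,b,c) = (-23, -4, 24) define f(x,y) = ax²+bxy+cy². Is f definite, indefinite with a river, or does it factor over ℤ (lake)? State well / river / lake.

D = b²−4ac = (-4)² − 4·(-23)·24 = 2224
D > 0 non-square ⇒ indefinite ⇒ periodic river

river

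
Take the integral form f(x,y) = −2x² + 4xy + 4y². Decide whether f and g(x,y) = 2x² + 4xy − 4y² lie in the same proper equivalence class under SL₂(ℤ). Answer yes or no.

D₁ = 48, D₂ = 48
river cycle of f (length 2): (4, 4, -2), (-2, 4, 4)
river cycle of g (length 2): (-4, 4, 2), (2, 4, -4)
cycles differ ⇒ inequivalent

no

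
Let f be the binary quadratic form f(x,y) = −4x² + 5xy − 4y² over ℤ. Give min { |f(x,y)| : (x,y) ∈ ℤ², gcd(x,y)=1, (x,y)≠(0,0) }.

translate: b→3 (≡-5 mod 8), so (4,-5,4)→(4,3,3)
flip: (4,3,3)→(3,-3,4)
translate: b→3 (≡-3 mod 6), so (3,-3,4)→(3,3,4)
reduced (well bottom): (3,3,4) with a≤c, −a<b≤a
well minimum |f| = |-3| = 3 (negative-definite)

3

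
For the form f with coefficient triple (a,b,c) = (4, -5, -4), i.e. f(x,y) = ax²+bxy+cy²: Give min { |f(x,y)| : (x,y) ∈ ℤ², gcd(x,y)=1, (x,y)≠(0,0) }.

descent: ρ → (-4,5,4)  [lands on river]
river: ρ → (4,3,-5)
river: ρ → (-5,7,2)
river: ρ → (2,9,-1)
river: ρ → (-1,9,2)
river: ρ → (2,7,-5)
river: ρ → (-5,3,4)
river: ρ → (4,5,-4)
river: ρ → (-4,3,5)
river: ρ → (5,7,-2)
river: ρ → (-2,9,1)
river: ρ → (1,9,-2)
river: ρ → (-2,7,5)
river: ρ → (5,3,-4)
closes: descent 1, river 14
min |a| on river = 1

1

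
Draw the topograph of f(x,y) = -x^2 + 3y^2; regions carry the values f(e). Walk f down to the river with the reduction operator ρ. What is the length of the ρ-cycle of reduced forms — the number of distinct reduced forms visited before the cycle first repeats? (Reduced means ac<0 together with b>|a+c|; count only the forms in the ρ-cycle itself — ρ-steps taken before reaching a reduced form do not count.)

D = 12, ⌊√D⌋ = 3
descent: ρ → (3,0,-1)
descent: ρ → (-1,2,2)  [lands on river]
river: ρ → (2,2,-1)
ρ-cycle length = 2 (tail of 2 descent steps not counted)

2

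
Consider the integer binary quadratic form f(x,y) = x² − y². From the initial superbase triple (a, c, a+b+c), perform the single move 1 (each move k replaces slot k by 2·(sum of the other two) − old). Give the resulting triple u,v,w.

start (1,-1,0) = (f(1,0),f(0,1),f(1,1))
replace slot 1: 2·((-1)+0) − 1 = -3 → (-3,-1,0)

-3,-1,0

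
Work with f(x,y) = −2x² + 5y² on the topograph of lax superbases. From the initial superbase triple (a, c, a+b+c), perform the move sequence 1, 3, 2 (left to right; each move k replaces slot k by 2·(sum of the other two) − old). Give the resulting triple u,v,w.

start (-2,5,3) = (f(1,0),f(0,1),f(1,1))
replace slot 1: 2·(5+3) − (-2) = 18 → (18,5,3)
replace slot 3: 2·(18+5) − 3 = 43 → (18,5,43)
replace slot 2: 2·(18+43) − 5 = 117 → (18,117,43)

18,117,43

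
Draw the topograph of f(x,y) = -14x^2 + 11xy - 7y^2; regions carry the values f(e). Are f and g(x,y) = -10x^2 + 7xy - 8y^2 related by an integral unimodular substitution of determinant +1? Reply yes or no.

D₁ = -271, D₂ = -271
f is negative-definite; reduce −f:
−f: flip: (14,-11,7)→(7,11,14)
−f: translate: b→-3 (≡11 mod 14), so (7,11,14)→(7,-3,10)
−f: reduced (well bottom): (7,-3,10) with a≤c, −a<b≤a
flip sign back: reduced form of f is (-7,3,-10)
g is negative-definite; reduce −g:
−g: flip: (10,-7,8)→(8,7,10)
−g: reduced (well bottom): (8,7,10) with a≤c, −a<b≤a
flip sign back: reduced form of g is (-8,-7,-10)
reduced forms (-7, 3, -10) vs (-8, -7, -10) ⇒ inequivalent

no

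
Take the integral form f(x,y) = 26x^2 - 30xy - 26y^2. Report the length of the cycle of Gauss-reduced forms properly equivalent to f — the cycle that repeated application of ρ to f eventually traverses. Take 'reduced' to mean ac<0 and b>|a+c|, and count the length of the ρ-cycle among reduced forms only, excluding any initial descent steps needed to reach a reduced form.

D = 3604, ⌊√D⌋ = 60
descent: ρ → (-26,30,26)  [lands on river]
river: ρ → (26,22,-30)
river: ρ → (-30,38,18)
river: ρ → (18,34,-34)
river: ρ → (-34,34,18)
river: ρ → (18,38,-30)
river: ρ → (-30,22,26)
river: ρ → (26,30,-26)
river: ρ → (-26,22,30)
river: ρ → (30,38,-18)
river: ρ → (-18,34,34)
river: ρ → (34,34,-18)
river: ρ → (-18,38,30)
river: ρ → (30,22,-26)
ρ-cycle length = 14 (tail of 1 descent step not counted)

14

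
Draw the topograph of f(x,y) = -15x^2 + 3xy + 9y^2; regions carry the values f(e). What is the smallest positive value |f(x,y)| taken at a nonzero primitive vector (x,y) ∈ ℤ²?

descent: ρ → (9,15,-9)  [lands on river]
river: ρ → (-9,21,3)
river: ρ → (3,21,-9)
river: ρ → (-9,15,9)
river: ρ → (9,21,-3)
river: ρ → (-3,21,9)
closes: descent 1, river 6
min |a| on river = 3

3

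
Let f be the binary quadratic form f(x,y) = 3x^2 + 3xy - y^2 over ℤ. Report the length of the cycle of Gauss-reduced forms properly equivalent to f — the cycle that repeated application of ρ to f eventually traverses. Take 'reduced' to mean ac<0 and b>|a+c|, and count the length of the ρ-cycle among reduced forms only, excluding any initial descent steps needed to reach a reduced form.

D = 21, ⌊√D⌋ = 4
river: ρ → (-1,3,3)
river: ρ → (3,3,-1)
ρ-cycle length = 2 (tail of 0 descent steps not counted)

2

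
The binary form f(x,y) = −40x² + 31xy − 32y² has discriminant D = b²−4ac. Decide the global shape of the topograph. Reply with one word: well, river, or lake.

D = b²−4ac = 31² − 4·(-40)·(-32) = -4159
D < 0 ⇒ definite ⇒ every region one sign ⇒ single well

well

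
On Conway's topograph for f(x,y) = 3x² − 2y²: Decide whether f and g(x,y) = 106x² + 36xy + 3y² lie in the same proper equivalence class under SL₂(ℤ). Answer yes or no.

D₁ = 24, D₂ = 24
river cycle of f (length 2): (-2, 4, 1), (1, 4, -2)
river cycle of g (length 2): (-2, 4, 1), (1, 4, -2)
cycles coincide ⇒ equivalent

yes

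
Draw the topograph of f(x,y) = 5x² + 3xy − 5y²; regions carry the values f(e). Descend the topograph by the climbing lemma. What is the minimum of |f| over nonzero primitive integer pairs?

river: ρ → (-5,7,3)
river: ρ → (3,5,-7)
river: ρ → (-7,9,1)
river: ρ → (1,9,-7)
river: ρ → (-7,5,3)
river: ρ → (3,7,-5)
river: ρ → (-5,3,5)
river: ρ → (5,7,-3)
river: ρ → (-3,5,7)
river: ρ → (7,9,-1)
river: ρ → (-1,9,7)
river: ρ → (7,5,-3)
river: ρ → (-3,7,5)
river: ρ → (5,3,-5)
closes: descent 0, river 14
min |a| on river = 1

1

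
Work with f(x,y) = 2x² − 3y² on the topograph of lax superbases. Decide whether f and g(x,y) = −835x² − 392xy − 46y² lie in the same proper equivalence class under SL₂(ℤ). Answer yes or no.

D₁ = 24, D₂ = 24
river cycle of f (length 2): (2, 4, -1), (-1, 4, 2)
river cycle of g (length 2): (2, 4, -1), (-1, 4, 2)
cycles coincide ⇒ equivalent

yes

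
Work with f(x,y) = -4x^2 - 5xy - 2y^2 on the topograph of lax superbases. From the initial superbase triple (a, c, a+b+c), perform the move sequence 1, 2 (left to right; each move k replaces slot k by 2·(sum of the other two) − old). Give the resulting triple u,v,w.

start (-4,-2,-11) = (f(1,0),f(0,1),f(1,1))
replace slot 1: 2·((-2)+(-11)) − (-4) = -22 → (-22,-2,-11)
replace slot 2: 2·((-22)+(-11)) − (-2) = -64 → (-22,-64,-11)

-22,-64,-11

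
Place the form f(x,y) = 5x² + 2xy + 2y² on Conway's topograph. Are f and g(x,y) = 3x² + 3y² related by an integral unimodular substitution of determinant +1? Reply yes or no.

D₁ = -36, D₂ = -36
f: flip: (5,2,2)→(2,-2,5)
f: translate: b→2 (≡-2 mod 4), so (2,-2,5)→(2,2,5)
f: reduced (well bottom): (2,2,5) with a≤c, −a<b≤a
g: reduced (well bottom): (3,0,3) with a≤c, −a<b≤a
reduced forms (2, 2, 5) vs (3, 0, 3) ⇒ inequivalent

no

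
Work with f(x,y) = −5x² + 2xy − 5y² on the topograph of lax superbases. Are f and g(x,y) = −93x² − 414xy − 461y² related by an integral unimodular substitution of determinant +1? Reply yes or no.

D₁ = -96, D₂ = -96
f is negative-definite; reduce −f:
−f: flip: (5,-2,5)→(5,2,5)
−f: reduced (well bottom): (5,2,5) with a≤c, −a<b≤a
flip sign back: reduced form of f is (-5,-2,-5)
g is negative-definite; reduce −g:
−g: translate: b→42 (≡414 mod 186), so (93,414,461)→(93,42,5)
−g: flip: (93,42,5)→(5,-42,93)
−g: translate: b→-2 (≡-42 mod 10), so (5,-42,93)→(5,-2,5)
−g: flip: (5,-2,5)→(5,2,5)
−g: reduced (well bottom): (5,2,5) with a≤c, −a<b≤a
flip sign back: reduced form of g is (-5,-2,-5)
reduced forms (-5, -2, -5) vs (-5, -2, -5) ⇒ equivalent

yes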